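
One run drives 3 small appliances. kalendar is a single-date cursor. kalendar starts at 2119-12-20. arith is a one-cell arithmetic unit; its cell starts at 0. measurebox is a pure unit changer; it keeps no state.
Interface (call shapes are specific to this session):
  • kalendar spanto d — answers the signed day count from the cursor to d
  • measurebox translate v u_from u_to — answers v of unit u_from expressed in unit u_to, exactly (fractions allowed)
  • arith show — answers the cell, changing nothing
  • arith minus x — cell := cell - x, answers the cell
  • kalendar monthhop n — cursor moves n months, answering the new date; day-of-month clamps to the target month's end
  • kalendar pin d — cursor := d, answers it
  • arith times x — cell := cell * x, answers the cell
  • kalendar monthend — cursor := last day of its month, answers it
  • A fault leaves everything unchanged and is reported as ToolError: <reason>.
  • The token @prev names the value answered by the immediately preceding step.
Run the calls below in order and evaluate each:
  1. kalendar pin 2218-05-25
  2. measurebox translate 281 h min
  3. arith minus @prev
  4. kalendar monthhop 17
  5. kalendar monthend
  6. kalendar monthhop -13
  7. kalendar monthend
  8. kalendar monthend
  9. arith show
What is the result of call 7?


-- 1. kalendar pin(d='2218-05-25') ~> 2218-05-25
-- 2. measurebox translate(v='281', u_from='h', u_to='min') ~> 16860
-- 3. arith minus(x='@prev') ~> -16860
-- 4. kalendar monthhop(n='17') ~> 2219-10-25
-- 5. kalendar monthend() ~> 2219-10-31
-- 6. kalendar monthhop(n='-13') ~> 2218-09-30
-- 7. kalendar monthend() ~> 2218-09-30
-- 8. kalendar monthend() ~> 2218-09-30
-- 9. arith show() ~> -16860

Answer: 2218-09-30


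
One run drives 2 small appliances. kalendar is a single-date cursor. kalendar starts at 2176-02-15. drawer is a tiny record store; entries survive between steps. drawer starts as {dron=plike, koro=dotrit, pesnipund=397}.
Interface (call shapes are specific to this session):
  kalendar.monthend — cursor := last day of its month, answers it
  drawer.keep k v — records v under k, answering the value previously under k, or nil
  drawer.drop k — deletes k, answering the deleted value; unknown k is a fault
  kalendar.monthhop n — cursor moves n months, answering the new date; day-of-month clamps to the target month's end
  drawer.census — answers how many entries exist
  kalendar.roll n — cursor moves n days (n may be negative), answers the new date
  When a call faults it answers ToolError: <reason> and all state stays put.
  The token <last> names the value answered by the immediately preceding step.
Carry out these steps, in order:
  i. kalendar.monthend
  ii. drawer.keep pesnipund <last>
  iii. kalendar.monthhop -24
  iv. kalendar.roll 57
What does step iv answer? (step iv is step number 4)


Step: kalendar.monthend[]
Result: 2176-02-29
Step: drawer.keep[k: pesnipund; v: <last>]
Result: 397
Step: kalendar.monthhop[n: -24]
Result: 2174-02-28
Step: kalendar.roll[n: 57]
Result: 2174-04-26

Answer: 2174-04-26


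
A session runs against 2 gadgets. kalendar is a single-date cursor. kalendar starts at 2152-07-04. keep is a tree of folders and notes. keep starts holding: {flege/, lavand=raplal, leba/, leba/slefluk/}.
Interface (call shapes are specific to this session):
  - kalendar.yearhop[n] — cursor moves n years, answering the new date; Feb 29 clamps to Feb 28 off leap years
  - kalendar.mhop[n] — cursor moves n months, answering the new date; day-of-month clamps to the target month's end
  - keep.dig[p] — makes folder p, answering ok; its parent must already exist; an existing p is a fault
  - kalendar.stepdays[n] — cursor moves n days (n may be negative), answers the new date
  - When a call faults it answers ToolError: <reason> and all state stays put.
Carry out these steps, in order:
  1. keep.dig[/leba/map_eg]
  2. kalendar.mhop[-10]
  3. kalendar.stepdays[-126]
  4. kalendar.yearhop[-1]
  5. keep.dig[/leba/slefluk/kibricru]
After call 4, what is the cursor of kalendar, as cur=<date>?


Answer: cur=2150-05-01

Derivation:
·→ keep.dig(p=/leba/map_eg)
·← ok
·→ kalendar.mhop(n=-10)
·← 2151-09-04
·→ kalendar.stepdays(n=-126)
·← 2151-05-01
·→ kalendar.yearhop(n=-1)
·← 2150-05-01
·→ keep.dig(p=/leba/slefluk/kibricru)
·← ok


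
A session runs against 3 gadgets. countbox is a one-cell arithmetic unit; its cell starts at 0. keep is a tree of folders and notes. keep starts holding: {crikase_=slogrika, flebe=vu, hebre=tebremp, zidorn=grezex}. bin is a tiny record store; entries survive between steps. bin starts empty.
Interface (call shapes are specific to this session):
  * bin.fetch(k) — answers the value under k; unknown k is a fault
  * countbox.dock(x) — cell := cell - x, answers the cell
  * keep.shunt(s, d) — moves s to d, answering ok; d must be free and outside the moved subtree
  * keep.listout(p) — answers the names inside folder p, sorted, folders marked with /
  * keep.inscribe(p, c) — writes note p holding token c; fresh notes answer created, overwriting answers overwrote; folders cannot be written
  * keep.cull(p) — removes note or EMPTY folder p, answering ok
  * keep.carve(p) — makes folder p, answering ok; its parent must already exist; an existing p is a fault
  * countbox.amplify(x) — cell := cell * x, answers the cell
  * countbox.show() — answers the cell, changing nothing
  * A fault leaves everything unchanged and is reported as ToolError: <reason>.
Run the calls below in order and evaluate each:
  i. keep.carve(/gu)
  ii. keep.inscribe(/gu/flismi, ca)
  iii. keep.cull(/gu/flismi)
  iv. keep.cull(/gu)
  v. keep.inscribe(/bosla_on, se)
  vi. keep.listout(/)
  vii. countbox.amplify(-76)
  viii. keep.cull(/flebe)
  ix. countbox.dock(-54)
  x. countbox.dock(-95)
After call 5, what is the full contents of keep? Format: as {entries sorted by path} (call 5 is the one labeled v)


Answer: {bosla_on=se, crikase_=slogrika, flebe=vu, hebre=tebremp, zidorn=grezex}

Derivation:
# 1. carve(p='/gu') ~> ok
# 2. inscribe(p='/gu/flismi', c='ca') ~> created
# 3. cull(p='/gu/flismi') ~> ok
# 4. cull(p='/gu') ~> ok
# 5. inscribe(p='/bosla_on', c='se') ~> created
# 6. listout(p='/') ~> [bosla_on, crikase_, flebe, hebre, zidorn]
# 7. amplify(x='-76') ~> 0
# 8. cull(p='/flebe') ~> ok
# 9. dock(x='-54') ~> 54
# 10. dock(x='-95') ~> 149


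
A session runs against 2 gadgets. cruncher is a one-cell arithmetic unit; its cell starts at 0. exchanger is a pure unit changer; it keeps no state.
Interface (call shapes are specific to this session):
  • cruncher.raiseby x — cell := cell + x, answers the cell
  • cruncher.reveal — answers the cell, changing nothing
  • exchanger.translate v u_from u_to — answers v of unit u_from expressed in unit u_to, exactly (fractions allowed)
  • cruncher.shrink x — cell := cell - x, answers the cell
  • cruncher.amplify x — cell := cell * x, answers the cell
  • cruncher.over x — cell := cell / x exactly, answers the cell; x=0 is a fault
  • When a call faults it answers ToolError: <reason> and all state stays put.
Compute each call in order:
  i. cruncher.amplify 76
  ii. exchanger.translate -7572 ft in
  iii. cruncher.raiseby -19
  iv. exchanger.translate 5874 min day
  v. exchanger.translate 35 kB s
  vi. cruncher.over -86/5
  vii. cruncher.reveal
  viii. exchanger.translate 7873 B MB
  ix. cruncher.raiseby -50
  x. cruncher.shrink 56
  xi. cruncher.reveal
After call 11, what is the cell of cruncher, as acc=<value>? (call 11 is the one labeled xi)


% cruncher.amplify x=76
  0
% exchanger.translate v=-7572 u_from=ft u_to=in
  -90864
% cruncher.raiseby x=-19
  -19
% exchanger.translate v=5874 u_from=min u_to=day
  979/240
% exchanger.translate v=35 u_from=kB u_to=s
  ToolError: incompatible units
% cruncher.over x=-86/5
  95/86
% cruncher.reveal
  95/86
% exchanger.translate v=7873 u_from=B u_to=MB
  7873/1000000
% cruncher.raiseby x=-50
  -4205/86
% cruncher.shrink x=56
  -9021/86
% cruncher.reveal
  -9021/86

Answer: acc=-9021/86


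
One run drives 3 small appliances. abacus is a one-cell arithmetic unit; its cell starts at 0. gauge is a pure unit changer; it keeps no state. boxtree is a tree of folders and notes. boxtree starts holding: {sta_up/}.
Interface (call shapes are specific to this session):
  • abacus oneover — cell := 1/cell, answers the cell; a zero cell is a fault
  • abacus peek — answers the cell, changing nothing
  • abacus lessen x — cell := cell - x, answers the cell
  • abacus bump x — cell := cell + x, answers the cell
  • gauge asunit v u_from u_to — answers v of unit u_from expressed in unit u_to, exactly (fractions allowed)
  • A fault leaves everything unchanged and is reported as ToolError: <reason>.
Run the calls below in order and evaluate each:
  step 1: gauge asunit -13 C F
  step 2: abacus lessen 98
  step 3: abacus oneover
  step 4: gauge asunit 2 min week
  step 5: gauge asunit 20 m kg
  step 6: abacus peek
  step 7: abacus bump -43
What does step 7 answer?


Answer: -4215/98

Derivation:
Now I run gauge asunit passing v=-13, u_from=C, u_to=F, — result: 43/5.
I call abacus lessen passing x=98, yielding -98.
I try abacus oneover, giving -1/98.
I use gauge asunit passing v=2, u_from=min, u_to=week, which returns 1/5040.
I run gauge asunit passing v=20, u_from=m, u_to=kg, and observe ToolError: incompatible units.
Next I call abacus peek, which returns -1/98.
Invoking abacus bump passing x=-43: -4215/98.


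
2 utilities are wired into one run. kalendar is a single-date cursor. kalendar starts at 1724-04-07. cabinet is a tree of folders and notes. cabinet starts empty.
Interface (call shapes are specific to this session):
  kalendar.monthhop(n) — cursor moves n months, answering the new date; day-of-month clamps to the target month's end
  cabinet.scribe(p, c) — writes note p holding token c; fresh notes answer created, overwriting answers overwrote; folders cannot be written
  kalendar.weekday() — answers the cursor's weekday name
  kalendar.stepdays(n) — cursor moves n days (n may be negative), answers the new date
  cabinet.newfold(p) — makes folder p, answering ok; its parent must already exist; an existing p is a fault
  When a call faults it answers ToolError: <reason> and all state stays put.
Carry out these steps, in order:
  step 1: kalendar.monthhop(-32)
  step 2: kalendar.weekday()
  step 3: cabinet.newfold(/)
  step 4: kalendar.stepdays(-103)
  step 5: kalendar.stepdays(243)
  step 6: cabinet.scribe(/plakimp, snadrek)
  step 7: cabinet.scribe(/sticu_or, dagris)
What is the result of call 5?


# monthhop(n='-32') ~> 1721-08-07
# weekday() ~> Thursday
# newfold(p='/') ~> ToolError: exists
# stepdays(n='-103') ~> 1721-04-26
# stepdays(n='243') ~> 1721-12-25
# scribe(p='/plakimp', c='snadrek') ~> created
# scribe(p='/sticu_or', c='dagris') ~> created

Answer: 1721-12-25


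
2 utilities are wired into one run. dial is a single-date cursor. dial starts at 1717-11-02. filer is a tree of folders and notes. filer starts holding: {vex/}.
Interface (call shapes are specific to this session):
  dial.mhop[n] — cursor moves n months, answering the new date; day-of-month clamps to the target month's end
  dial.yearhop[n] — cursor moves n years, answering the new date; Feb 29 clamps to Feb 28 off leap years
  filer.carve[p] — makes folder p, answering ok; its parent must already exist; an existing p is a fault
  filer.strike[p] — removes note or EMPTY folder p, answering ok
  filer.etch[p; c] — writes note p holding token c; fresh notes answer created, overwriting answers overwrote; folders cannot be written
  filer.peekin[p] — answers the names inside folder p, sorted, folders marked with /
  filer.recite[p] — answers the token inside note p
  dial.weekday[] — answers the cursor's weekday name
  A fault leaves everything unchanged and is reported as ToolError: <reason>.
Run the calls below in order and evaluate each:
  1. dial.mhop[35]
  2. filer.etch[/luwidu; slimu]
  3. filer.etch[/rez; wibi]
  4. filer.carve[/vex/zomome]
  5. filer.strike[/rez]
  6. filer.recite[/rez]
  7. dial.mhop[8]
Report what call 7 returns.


Answer: 1721-06-02

Derivation:
% mhop(35) => 1720-10-02
% etch(/luwidu, slimu) => created
% etch(/rez, wibi) => created
% carve(/vex/zomome) => ok
% strike(/rez) => ok
% recite(/rez) => ToolError: not found
% mhop(8) => 1721-06-02


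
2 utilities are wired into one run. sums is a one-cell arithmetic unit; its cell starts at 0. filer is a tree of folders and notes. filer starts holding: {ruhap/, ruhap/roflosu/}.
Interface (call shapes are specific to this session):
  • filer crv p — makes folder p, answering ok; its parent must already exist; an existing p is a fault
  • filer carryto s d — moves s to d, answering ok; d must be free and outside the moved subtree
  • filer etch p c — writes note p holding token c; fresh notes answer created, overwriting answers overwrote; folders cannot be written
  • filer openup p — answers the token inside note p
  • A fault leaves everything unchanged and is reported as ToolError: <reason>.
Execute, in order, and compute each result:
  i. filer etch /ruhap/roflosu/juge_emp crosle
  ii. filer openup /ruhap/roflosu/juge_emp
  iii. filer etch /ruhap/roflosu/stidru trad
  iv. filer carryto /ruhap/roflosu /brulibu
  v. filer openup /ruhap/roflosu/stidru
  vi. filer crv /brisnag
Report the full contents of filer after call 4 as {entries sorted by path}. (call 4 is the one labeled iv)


Answer: {brulibu/, brulibu/juge_emp=crosle, brulibu/stidru=trad, ruhap/}

Derivation:
Step: filer etch[p: /ruhap/roflosu/juge_emp; c: crosle]
Result: created
Step: filer openup[p: /ruhap/roflosu/juge_emp]
Result: crosle
Step: filer etch[p: /ruhap/roflosu/stidru; c: trad]
Result: created
Step: filer carryto[s: /ruhap/roflosu; d: /brulibu]
Result: ok
Step: filer openup[p: /ruhap/roflosu/stidru]
Result: ToolError: not found
Step: filer crv[p: /brisnag]
Result: ok


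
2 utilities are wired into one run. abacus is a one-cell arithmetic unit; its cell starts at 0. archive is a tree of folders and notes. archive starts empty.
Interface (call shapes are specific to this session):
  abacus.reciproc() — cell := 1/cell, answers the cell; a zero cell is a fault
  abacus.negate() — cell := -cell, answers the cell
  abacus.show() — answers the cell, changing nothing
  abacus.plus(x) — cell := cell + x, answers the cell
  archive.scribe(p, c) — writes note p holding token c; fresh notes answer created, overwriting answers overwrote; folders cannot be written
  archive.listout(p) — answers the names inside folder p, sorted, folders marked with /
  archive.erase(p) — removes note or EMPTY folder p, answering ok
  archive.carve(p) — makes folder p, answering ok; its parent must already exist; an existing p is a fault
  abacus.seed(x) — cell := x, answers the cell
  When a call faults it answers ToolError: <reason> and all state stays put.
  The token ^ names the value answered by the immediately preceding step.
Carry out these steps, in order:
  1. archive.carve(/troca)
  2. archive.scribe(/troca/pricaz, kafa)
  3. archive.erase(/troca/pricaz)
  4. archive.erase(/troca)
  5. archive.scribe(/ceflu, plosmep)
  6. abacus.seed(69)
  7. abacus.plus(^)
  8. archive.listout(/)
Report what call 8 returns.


Answer: [ceflu]

Derivation:
# archive.carve(p='/troca') == ok
# archive.scribe(p='/troca/pricaz', c='kafa') == created
# archive.erase(p='/troca/pricaz') == ok
# archive.erase(p='/troca') == ok
# archive.scribe(p='/ceflu', c='plosmep') == created
# abacus.seed(x='69') == 69
# abacus.plus(x='^') == 138
# archive.listout(p='/') == [ceflu]


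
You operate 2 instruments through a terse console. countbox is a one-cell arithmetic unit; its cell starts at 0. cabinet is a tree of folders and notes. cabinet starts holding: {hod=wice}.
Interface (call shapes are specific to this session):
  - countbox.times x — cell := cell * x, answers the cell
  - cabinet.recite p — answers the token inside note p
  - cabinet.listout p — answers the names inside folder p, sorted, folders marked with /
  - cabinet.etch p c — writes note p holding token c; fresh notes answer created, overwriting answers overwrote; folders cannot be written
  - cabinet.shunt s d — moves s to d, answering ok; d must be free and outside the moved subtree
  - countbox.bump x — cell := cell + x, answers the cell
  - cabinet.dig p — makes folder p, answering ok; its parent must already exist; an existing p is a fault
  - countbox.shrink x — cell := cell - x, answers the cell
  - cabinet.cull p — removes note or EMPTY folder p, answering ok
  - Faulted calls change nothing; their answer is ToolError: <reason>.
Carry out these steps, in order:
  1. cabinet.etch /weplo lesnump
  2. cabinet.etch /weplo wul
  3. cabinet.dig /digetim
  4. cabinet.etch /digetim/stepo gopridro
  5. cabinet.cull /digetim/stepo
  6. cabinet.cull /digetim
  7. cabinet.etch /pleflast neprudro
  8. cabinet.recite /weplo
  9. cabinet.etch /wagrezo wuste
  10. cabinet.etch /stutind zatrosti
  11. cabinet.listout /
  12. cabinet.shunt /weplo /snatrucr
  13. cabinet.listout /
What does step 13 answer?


Answer: [hod, pleflast, snatrucr, stutind, wagrezo]

Derivation:
-- 1. cabinet.etch(p→/weplo, c→lesnump) : created
-- 2. cabinet.etch(p→/weplo, c→wul) : overwrote
-- 3. cabinet.dig(p→/digetim) : ok
-- 4. cabinet.etch(p→/digetim/stepo, c→gopridro) : created
-- 5. cabinet.cull(p→/digetim/stepo) : ok
-- 6. cabinet.cull(p→/digetim) : ok
-- 7. cabinet.etch(p→/pleflast, c→neprudro) : created
-- 8. cabinet.recite(p→/weplo) : wul
-- 9. cabinet.etch(p→/wagrezo, c→wuste) : created
-- 10. cabinet.etch(p→/stutind, c→zatrosti) : created
-- 11. cabinet.listout(p→/) : [hod, pleflast, stutind, wagrezo, weplo]
-- 12. cabinet.shunt(s→/weplo, d→/snatrucr) : ok
-- 13. cabinet.listout(p→/) : [hod, pleflast, snatrucr, stutind, wagrezo]


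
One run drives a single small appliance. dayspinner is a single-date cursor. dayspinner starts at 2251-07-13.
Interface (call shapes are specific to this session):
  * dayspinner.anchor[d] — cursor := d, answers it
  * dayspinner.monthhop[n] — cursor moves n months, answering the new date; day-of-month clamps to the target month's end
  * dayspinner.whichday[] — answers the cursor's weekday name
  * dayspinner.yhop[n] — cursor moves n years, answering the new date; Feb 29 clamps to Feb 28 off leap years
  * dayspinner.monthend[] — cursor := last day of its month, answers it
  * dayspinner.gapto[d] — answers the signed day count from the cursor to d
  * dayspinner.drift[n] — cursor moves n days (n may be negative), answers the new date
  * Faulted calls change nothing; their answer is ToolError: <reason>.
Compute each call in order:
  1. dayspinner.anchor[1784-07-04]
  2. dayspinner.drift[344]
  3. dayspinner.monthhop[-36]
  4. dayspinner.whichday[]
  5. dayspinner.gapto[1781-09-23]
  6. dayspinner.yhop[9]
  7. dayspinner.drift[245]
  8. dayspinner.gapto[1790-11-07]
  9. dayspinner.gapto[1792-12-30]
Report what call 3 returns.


==> dayspinner.anchor(d→1784-07-04)
<== 1784-07-04
==> dayspinner.drift(n→344)
<== 1785-06-13
==> dayspinner.monthhop(n→-36)
<== 1782-06-13
==> dayspinner.whichday()
<== Thursday
==> dayspinner.gapto(d→1781-09-23)
<== -263
==> dayspinner.yhop(n→9)
<== 1791-06-13
==> dayspinner.drift(n→245)
<== 1792-02-13
==> dayspinner.gapto(d→1790-11-07)
<== -463
==> dayspinner.gapto(d→1792-12-30)
<== 321

Answer: 1782-06-13


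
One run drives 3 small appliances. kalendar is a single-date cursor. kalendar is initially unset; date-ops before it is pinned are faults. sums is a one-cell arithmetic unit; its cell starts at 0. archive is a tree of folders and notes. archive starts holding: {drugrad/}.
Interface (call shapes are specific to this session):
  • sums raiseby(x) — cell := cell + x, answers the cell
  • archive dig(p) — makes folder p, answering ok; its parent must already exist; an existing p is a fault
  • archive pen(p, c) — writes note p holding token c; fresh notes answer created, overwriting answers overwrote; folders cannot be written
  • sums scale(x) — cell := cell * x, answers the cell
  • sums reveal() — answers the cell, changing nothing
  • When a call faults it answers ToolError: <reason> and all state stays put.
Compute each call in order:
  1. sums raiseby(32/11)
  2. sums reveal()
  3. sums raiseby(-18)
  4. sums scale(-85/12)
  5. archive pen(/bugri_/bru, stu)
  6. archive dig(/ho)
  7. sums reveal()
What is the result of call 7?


% sums raiseby(x=32/11) ~> 32/11
% sums reveal() ~> 32/11
% sums raiseby(x=-18) ~> -166/11
% sums scale(x=-85/12) ~> 7055/66
% archive pen(p=/bugri_/bru, c=stu) ~> ToolError: no parent
% archive dig(p=/ho) ~> ok
% sums reveal() ~> 7055/66

Answer: 7055/66


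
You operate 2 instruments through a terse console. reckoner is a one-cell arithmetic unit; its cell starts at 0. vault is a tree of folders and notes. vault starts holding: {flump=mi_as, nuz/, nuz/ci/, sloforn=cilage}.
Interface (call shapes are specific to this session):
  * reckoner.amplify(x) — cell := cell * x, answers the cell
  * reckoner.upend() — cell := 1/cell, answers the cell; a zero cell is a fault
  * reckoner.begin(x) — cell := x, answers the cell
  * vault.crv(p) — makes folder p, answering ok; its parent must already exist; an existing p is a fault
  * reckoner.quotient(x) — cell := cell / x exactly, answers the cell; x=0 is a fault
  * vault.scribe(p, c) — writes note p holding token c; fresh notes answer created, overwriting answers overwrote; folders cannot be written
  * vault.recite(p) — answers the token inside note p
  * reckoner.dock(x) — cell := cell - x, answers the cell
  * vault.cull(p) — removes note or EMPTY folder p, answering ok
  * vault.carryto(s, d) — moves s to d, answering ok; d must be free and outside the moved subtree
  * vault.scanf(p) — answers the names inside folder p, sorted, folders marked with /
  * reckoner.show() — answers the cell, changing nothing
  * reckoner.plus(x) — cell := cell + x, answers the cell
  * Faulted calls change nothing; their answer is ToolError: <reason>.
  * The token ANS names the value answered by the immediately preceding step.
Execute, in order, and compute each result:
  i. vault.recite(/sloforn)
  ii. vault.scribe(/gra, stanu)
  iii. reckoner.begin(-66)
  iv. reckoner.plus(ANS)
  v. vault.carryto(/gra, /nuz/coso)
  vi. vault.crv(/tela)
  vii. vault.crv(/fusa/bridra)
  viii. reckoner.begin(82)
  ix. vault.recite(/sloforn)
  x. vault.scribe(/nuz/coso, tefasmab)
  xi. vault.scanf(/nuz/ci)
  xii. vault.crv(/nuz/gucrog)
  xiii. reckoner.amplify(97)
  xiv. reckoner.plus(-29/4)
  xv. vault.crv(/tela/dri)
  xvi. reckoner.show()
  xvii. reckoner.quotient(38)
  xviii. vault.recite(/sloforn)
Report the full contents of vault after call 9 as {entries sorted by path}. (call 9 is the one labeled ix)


·→ recite(p: /sloforn)
·← cilage
·→ scribe(p: /gra, c: stanu)
·← created
·→ begin(x: -66)
·← -66
·→ plus(x: ANS)
·← -132
·→ carryto(s: /gra, d: /nuz/coso)
·← ok
·→ crv(p: /tela)
·← ok
·→ crv(p: /fusa/bridra)
·← ToolError: no parent
·→ begin(x: 82)
·← 82
·→ recite(p: /sloforn)
·← cilage
·→ scribe(p: /nuz/coso, c: tefasmab)
·← overwrote
·→ scanf(p: /nuz/ci)
·← []
·→ crv(p: /nuz/gucrog)
·← ok
·→ amplify(x: 97)
·← 7954
·→ plus(x: -29/4)
·← 31787/4
·→ crv(p: /tela/dri)
·← ok
·→ show()
·← 31787/4
·→ quotient(x: 38)
·← 1673/8
·→ recite(p: /sloforn)
·← cilage

Answer: {flump=mi_as, nuz/, nuz/ci/, nuz/coso=stanu, sloforn=cilage, tela/}


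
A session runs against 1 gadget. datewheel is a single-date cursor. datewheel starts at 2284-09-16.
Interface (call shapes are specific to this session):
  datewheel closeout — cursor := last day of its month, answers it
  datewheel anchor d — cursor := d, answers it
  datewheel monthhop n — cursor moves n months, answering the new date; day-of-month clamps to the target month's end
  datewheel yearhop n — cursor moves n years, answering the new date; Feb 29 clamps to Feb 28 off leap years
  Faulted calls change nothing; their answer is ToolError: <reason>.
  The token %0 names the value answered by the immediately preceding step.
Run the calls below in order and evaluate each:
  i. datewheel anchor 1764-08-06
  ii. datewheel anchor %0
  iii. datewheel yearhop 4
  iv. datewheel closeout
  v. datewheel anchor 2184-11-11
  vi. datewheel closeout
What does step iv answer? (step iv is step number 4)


Answer: 1768-08-31

Derivation:
I run datewheel anchor passing d→1764-08-06, giving 1764-08-06.
Next I call datewheel anchor passing d→%0, yielding 1764-08-06.
Calling datewheel yearhop passing n→4, giving 1768-08-06.
I call datewheel closeout, and see 1768-08-31.
Invoking datewheel anchor passing d→2184-11-11, and get 2184-11-11.
I use datewheel closeout, → 2184-11-30.


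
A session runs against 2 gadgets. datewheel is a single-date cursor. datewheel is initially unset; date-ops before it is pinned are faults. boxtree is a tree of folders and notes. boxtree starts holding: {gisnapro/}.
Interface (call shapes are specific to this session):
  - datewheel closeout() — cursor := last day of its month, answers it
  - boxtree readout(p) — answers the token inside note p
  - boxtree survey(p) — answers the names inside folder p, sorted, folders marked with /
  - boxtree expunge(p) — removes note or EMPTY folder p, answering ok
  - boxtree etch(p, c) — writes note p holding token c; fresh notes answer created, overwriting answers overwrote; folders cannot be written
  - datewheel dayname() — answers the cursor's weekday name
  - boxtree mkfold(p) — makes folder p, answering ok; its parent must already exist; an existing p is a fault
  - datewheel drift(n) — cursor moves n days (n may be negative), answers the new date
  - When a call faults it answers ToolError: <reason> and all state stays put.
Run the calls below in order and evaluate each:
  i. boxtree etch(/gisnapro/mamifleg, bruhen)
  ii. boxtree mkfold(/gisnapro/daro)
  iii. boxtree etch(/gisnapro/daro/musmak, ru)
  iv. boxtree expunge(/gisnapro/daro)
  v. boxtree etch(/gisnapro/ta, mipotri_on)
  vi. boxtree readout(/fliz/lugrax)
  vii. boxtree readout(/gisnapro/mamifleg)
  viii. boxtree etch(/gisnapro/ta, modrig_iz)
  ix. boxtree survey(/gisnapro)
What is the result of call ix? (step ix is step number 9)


Answer: [daro/, mamifleg, ta]

Derivation:
I run boxtree etch using p=/gisnapro/mamifleg, c=bruhen, and get created.
I call boxtree mkfold using p=/gisnapro/daro, yielding ok.
Then boxtree etch using p=/gisnapro/daro/musmak, c=ru, and observe created.
I call boxtree expunge using p=/gisnapro/daro, which returns ToolError: not empty.
Using boxtree etch using p=/gisnapro/ta, c=mipotri_on, and get created.
Calling boxtree readout using p=/fliz/lugrax, which returns ToolError: not found.
I run boxtree readout using p=/gisnapro/mamifleg, and see bruhen.
Now I run boxtree etch using p=/gisnapro/ta, c=modrig_iz, and get overwrote.
Calling boxtree survey using p=/gisnapro, yielding [daro/, mamifleg, ta].


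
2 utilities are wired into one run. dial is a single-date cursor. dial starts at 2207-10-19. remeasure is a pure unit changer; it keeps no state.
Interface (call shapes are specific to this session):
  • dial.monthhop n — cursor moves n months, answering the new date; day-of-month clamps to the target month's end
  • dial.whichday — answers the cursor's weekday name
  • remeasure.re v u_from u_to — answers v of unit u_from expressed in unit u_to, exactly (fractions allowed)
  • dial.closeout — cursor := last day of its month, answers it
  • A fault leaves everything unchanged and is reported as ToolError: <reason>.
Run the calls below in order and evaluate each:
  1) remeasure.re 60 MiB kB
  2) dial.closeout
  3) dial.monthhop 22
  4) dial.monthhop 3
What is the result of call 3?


Answer: 2209-08-31

Derivation:
> remeasure.re v: 60 u_from: MiB u_to: kB
= 1572864/25
> dial.closeout
= 2207-10-31
> dial.monthhop n: 22
= 2209-08-31
> dial.monthhop n: 3
= 2209-11-30


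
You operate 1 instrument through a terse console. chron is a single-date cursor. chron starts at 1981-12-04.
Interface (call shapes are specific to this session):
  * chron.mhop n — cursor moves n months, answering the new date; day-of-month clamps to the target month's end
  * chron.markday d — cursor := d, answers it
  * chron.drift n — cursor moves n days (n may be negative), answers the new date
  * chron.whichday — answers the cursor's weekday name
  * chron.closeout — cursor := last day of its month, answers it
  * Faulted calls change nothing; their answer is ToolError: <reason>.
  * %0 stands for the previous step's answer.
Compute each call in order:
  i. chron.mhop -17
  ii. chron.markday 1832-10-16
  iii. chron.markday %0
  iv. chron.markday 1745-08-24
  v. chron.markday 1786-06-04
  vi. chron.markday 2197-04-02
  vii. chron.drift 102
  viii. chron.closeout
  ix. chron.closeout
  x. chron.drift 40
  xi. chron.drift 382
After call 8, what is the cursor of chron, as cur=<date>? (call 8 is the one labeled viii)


Answer: cur=2197-07-31

Derivation:
// chron.mhop(n→-17) : 1980-07-04
// chron.markday(d→1832-10-16) : 1832-10-16
// chron.markday(d→%0) : 1832-10-16
// chron.markday(d→1745-08-24) : 1745-08-24
// chron.markday(d→1786-06-04) : 1786-06-04
// chron.markday(d→2197-04-02) : 2197-04-02
// chron.drift(n→102) : 2197-07-13
// chron.closeout() : 2197-07-31
// chron.closeout() : 2197-07-31
// chron.drift(n→40) : 2197-09-09
// chron.drift(n→382) : 2198-09-26


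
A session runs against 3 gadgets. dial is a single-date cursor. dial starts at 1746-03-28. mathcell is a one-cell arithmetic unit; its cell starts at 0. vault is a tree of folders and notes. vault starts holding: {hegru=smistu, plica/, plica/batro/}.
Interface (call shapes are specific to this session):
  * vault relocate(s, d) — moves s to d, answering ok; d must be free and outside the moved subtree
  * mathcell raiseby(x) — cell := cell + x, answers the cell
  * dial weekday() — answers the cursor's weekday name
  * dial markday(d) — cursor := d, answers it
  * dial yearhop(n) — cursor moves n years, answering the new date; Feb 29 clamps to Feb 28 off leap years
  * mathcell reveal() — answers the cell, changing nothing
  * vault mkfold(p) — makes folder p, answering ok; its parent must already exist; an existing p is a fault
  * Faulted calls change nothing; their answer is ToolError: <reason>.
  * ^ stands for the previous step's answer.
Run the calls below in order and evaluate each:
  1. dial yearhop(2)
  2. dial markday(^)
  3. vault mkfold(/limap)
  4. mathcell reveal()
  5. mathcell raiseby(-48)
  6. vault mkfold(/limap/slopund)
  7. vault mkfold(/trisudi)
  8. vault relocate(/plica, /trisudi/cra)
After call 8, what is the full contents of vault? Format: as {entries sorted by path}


>>> dial yearhop n→2
:: 1748-03-28
>>> dial markday d→^
:: 1748-03-28
>>> vault mkfold p→/limap
:: ok
>>> mathcell reveal
:: 0
>>> mathcell raiseby x→-48
:: -48
>>> vault mkfold p→/limap/slopund
:: ok
>>> vault mkfold p→/trisudi
:: ok
>>> vault relocate s→/plica d→/trisudi/cra
:: ok

Answer: {hegru=smistu, limap/, limap/slopund/, trisudi/, trisudi/cra/, trisudi/cra/batro/}


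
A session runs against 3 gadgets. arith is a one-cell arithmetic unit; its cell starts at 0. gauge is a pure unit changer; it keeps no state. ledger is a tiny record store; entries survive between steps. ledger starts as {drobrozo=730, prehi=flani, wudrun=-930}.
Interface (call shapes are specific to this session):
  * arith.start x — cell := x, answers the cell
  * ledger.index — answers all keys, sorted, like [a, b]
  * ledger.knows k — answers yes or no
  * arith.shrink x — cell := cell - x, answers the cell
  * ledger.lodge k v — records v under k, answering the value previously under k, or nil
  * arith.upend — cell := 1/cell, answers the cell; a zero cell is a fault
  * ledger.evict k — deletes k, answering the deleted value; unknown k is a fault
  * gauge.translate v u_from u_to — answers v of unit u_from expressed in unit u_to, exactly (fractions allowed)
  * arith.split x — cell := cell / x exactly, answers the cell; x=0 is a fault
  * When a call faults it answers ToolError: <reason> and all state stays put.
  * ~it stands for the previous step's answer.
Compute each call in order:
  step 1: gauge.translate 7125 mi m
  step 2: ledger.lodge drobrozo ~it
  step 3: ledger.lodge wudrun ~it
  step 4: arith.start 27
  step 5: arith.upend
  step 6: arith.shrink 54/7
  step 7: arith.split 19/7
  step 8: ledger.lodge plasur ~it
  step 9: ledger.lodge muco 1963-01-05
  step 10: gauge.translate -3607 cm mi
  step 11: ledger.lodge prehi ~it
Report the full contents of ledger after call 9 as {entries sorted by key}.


$ translate v→7125 u_from→mi u_to→m
  11466576
$ lodge k→drobrozo v→~it
  730
$ lodge k→wudrun v→~it
  -930
$ start x→27
  27
$ upend
  1/27
$ shrink x→54/7
  -1451/189
$ split x→19/7
  -1451/513
$ lodge k→plasur v→~it
  nil
$ lodge k→muco v→1963-01-05
  nil
$ translate v→-3607 u_from→cm u_to→mi
  -18035/804672
$ lodge k→prehi v→~it
  flani

Answer: {drobrozo=11466576, muco=1963-01-05, plasur=-1451/513, prehi=flani, wudrun=730}


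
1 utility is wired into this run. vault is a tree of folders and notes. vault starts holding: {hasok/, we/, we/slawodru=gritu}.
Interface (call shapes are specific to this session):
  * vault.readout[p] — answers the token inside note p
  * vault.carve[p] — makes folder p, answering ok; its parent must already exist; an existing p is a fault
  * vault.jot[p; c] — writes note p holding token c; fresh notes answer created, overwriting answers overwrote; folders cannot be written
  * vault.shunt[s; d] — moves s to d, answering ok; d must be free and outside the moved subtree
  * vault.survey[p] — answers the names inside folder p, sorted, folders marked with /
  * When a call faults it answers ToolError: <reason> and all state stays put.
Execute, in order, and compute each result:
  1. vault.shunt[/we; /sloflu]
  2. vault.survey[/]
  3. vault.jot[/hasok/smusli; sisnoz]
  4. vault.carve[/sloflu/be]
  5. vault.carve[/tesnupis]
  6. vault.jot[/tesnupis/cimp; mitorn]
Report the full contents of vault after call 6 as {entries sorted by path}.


// 1. vault.shunt(s='/we', d='/sloflu') : ok
// 2. vault.survey(p='/') : [hasok/, sloflu/]
// 3. vault.jot(p='/hasok/smusli', c='sisnoz') : created
// 4. vault.carve(p='/sloflu/be') : ok
// 5. vault.carve(p='/tesnupis') : ok
// 6. vault.jot(p='/tesnupis/cimp', c='mitorn') : created

Answer: {hasok/, hasok/smusli=sisnoz, sloflu/, sloflu/be/, sloflu/slawodru=gritu, tesnupis/, tesnupis/cimp=mitorn}


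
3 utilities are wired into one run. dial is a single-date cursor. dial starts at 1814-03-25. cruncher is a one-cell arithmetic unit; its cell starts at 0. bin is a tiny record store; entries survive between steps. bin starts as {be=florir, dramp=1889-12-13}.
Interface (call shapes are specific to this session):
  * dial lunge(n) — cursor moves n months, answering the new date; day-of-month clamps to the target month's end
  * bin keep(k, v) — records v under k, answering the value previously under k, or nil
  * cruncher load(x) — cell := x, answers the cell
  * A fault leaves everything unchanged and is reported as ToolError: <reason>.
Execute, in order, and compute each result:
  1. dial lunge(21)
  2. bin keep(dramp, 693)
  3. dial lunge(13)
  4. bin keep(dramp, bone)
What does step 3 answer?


>>> dial lunge n: 21
:: 1815-12-25
>>> bin keep k: dramp v: 693
:: 1889-12-13
>>> dial lunge n: 13
:: 1817-01-25
>>> bin keep k: dramp v: bone
:: 693

Answer: 1817-01-25


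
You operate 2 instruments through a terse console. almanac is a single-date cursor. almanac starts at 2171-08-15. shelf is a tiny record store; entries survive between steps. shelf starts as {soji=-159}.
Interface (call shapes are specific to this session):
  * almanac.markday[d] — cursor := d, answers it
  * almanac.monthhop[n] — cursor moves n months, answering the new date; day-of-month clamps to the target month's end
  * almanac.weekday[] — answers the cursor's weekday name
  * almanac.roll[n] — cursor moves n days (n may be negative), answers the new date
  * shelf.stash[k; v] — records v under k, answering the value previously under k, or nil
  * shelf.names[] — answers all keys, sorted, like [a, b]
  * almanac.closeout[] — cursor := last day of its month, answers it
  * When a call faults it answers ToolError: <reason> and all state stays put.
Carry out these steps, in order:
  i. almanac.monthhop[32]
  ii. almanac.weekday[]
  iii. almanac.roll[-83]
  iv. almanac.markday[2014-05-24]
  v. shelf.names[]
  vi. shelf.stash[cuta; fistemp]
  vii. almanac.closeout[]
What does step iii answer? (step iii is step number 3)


Answer: 2174-01-22

Derivation:
·→ monthhop(n='32')
·← 2174-04-15
·→ weekday()
·← Friday
·→ roll(n='-83')
·← 2174-01-22
·→ markday(d='2014-05-24')
·← 2014-05-24
·→ names()
·← [soji]
·→ stash(k='cuta', v='fistemp')
·← nil
·→ closeout()
·← 2014-05-31


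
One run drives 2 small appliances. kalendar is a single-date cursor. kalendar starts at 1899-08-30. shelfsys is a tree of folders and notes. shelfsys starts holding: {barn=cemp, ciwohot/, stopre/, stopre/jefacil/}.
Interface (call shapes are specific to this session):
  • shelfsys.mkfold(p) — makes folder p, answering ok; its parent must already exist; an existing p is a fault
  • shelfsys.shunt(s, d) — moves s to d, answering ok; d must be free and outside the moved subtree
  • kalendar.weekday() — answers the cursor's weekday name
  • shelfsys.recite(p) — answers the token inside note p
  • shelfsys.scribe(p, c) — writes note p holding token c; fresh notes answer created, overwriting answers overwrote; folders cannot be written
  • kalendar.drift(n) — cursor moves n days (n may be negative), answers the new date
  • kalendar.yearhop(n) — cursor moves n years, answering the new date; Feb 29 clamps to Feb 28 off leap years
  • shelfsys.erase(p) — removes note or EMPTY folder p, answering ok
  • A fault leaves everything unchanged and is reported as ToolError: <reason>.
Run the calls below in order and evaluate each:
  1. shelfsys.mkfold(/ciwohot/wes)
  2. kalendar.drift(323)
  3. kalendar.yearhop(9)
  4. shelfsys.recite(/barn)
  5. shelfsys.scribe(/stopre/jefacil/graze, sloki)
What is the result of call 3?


Answer: 1909-07-19

Derivation:
Step: shelfsys.mkfold[/ciwohot/wes]
Result: ok
Step: kalendar.drift[323]
Result: 1900-07-19
Step: kalendar.yearhop[9]
Result: 1909-07-19
Step: shelfsys.recite[/barn]
Result: cemp
Step: shelfsys.scribe[/stopre/jefacil/graze; sloki]
Result: created


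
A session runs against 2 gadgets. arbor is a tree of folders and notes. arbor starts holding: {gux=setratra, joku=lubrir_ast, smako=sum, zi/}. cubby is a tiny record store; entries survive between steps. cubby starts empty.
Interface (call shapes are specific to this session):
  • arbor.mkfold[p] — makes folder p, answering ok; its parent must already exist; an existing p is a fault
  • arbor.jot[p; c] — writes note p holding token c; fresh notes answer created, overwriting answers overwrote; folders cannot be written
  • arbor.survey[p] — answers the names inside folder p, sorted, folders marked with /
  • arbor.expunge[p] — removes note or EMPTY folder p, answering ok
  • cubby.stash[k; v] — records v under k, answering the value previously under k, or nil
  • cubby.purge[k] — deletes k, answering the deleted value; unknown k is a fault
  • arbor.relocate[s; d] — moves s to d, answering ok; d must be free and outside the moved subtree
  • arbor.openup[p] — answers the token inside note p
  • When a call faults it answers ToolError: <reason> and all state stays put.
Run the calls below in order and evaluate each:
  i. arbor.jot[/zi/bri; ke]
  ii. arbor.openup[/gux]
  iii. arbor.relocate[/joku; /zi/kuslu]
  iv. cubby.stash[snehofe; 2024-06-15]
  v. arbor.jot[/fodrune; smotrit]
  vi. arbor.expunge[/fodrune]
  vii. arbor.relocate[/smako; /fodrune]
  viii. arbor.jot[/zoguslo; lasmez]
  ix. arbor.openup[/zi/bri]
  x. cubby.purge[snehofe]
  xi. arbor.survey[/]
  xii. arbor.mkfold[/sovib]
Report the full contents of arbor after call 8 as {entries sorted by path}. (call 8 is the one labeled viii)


Answer: {fodrune=sum, gux=setratra, zi/, zi/bri=ke, zi/kuslu=lubrir_ast, zoguslo=lasmez}

Derivation:
>> arbor.jot(/zi/bri, ke)
<< created
>> arbor.openup(/gux)
<< setratra
>> arbor.relocate(/joku, /zi/kuslu)
<< ok
>> cubby.stash(snehofe, 2024-06-15)
<< nil
>> arbor.jot(/fodrune, smotrit)
<< created
>> arbor.expunge(/fodrune)
<< ok
>> arbor.relocate(/smako, /fodrune)
<< ok
>> arbor.jot(/zoguslo, lasmez)
<< created
>> arbor.openup(/zi/bri)
<< ke
>> cubby.purge(snehofe)
<< 2024-06-15
>> arbor.survey(/)
<< [fodrune, gux, zi/, zoguslo]
>> arbor.mkfold(/sovib)
<< ok
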